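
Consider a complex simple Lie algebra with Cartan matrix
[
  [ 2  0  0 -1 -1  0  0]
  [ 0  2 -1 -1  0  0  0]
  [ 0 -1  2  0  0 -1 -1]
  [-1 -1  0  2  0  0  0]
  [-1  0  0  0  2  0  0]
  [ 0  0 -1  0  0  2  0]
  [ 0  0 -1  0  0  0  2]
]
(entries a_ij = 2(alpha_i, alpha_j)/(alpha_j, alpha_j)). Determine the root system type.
D7

The matrix has rank 7 with 2's on the diagonal. Reading the off-diagonal entries as Dynkin edges (a single edge where a_ij = a_ji = -1; a double or triple edge where a_ij * a_ji = 2 or 3), the diagram is a chain of 5 nodes with a fork of two nodes at one end (D_7). One simple-root ordering that puts it in standard form is (alpha_5, alpha_1, alpha_4, alpha_2, alpha_3, alpha_7, alpha_6). So the algebra is type D_7, i.e. so(14).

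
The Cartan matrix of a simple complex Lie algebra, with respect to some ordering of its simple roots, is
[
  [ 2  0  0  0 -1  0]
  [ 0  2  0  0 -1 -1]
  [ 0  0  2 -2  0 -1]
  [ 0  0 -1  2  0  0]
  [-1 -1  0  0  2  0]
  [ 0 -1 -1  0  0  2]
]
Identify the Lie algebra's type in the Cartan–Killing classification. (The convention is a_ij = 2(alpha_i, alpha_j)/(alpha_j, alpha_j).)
type B_6

The matrix has rank 6 with 2's on the diagonal. Reading the off-diagonal entries as Dynkin edges (a single edge where a_ij = a_ji = -1; a double or triple edge where a_ij * a_ji = 2 or 3), the diagram is a chain of 6 nodes with a double edge at one end; the terminal node there is the unique short simple root (B_6). One simple-root ordering that puts it in standard form is (alpha_1, alpha_5, alpha_2, alpha_6, alpha_3, alpha_4). So the algebra is type B_6, i.e. so(13).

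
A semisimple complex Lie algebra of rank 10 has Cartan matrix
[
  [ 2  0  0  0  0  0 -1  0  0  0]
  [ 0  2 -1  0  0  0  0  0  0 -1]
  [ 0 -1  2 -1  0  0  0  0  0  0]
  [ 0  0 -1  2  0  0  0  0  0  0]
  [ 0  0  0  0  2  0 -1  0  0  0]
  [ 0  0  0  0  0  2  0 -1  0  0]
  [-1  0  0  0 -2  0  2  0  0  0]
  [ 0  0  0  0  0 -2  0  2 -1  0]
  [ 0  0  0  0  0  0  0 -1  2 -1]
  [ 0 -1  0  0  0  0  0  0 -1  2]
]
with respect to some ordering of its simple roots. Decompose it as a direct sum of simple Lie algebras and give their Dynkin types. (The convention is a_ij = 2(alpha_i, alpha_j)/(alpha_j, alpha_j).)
The diagram associated to this matrix has two connected components: the simple roots {alpha_1, alpha_5, alpha_7} form a chain of 3 nodes with a double edge at one end; the terminal node there is the unique short simple root (B_3), and {alpha_2, alpha_3, alpha_4, alpha_6, alpha_8, alpha_9, alpha_10} form a chain of 7 nodes with a double edge at one end; the terminal node there is the unique short simple root (B_7). A semisimple Lie algebra decomposes uniquely as the direct sum of simple ideals, one per connected component of its Dynkin diagram, so g ≅ B_3 ⊕ B_7 (dimension 21 + 105 = 126).

type B_3 ⊕ type B_7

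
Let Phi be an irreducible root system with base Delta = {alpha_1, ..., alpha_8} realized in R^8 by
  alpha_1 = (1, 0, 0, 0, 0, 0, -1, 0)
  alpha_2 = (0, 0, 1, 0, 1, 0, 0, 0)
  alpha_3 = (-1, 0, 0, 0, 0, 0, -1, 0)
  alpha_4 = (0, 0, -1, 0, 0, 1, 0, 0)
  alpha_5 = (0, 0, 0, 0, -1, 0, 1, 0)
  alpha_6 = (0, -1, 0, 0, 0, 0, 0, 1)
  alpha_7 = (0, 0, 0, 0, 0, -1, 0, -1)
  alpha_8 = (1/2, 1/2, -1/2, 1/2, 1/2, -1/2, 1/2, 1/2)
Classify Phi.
Compute the Cartan integers a_ij = 2(alpha_i, alpha_j)/(alpha_j, alpha_j); the resulting 8x8 Cartan matrix is
[[2, 0, 0, 0, -1, 0, 0, 0], [0, 2, 0, -1, -1, 0, 0, 0], [0, 0, 2, 0, -1, 0, 0, -1], [0, -1, 0, 2, 0, 0, -1, 0], [-1, -1, -1, 0, 2, 0, 0, 0], [0, 0, 0, 0, 0, 2, -1, 0], [0, 0, 0, -1, 0, -1, 2, 0], [0, 0, -1, 0, 0, 0, 0, 2]].
All simple roots have the same length, so the diagram is simply laced. The associated Dynkin diagram is a chain of 7 nodes with one extra node attached to the third node from one end (E_8), so the type is E_8.

E8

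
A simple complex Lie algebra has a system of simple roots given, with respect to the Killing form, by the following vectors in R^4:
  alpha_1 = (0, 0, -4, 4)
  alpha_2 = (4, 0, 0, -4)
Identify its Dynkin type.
A_2 (sl(3))

Compute the Cartan integers a_ij = 2(alpha_i, alpha_j)/(alpha_j, alpha_j); the resulting 2x2 Cartan matrix is
[[2, -1], [-1, 2]].
All simple roots have the same length, so the diagram is simply laced. The associated Dynkin diagram is a chain of 2 nodes with single edges (A_2), so the type is A_2 (the algebra sl(3)).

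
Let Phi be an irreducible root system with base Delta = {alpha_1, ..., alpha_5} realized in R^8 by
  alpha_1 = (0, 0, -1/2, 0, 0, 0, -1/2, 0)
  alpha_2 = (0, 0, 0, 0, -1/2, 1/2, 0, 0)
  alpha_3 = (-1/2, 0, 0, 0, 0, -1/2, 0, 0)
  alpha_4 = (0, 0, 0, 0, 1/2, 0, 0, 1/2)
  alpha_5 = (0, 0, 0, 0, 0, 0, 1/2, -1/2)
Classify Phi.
Compute the Cartan integers a_ij = 2(alpha_i, alpha_j)/(alpha_j, alpha_j); the resulting 5x5 Cartan matrix is
[[2, 0, 0, 0, -1], [0, 2, -1, -1, 0], [0, -1, 2, 0, 0], [0, -1, 0, 2, -1], [-1, 0, 0, -1, 2]].
All simple roots have the same length, so the diagram is simply laced. The associated Dynkin diagram is a chain of 5 nodes with single edges (A_5), so the type is A_5 (the algebra sl(6)).

A_5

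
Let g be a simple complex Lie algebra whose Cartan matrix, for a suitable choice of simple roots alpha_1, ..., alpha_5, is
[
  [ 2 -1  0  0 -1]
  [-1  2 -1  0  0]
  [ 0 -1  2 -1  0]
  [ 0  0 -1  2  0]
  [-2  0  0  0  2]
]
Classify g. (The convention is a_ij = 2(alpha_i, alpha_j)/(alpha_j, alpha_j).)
The matrix has rank 5 with 2's on the diagonal. Reading the off-diagonal entries as Dynkin edges (a single edge where a_ij = a_ji = -1; a double or triple edge where a_ij * a_ji = 2 or 3), the diagram is a chain of 5 nodes with a double edge at one end; the terminal node there is the unique long simple root (C_5). One simple-root ordering that puts it in standard form is (alpha_4, alpha_3, alpha_2, alpha_1, alpha_5). So the algebra is type C_5, i.e. sp(10).

type C_5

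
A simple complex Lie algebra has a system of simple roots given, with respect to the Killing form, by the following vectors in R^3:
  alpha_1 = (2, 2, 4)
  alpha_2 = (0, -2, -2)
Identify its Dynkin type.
G_2

Compute the Cartan integers a_ij = 2(alpha_i, alpha_j)/(alpha_j, alpha_j); the resulting 2x2 Cartan matrix is
[[2, -3], [-1, 2]].
The roots have two lengths (squared-length ratio 3:1); the short ones are alpha_{2}. The associated Dynkin diagram is two nodes joined by a triple edge (G_2), so the type is G_2.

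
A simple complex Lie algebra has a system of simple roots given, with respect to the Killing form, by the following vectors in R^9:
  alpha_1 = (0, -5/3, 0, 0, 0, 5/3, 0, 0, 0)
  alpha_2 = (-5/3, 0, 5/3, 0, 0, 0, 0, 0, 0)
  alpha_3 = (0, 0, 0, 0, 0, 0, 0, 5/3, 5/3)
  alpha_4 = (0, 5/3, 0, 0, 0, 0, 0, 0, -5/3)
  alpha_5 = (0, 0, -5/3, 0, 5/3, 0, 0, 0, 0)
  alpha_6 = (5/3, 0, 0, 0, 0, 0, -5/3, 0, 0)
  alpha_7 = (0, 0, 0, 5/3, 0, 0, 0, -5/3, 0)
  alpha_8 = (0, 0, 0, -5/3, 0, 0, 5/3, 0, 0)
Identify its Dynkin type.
type A_8

Compute the Cartan integers a_ij = 2(alpha_i, alpha_j)/(alpha_j, alpha_j); the resulting 8x8 Cartan matrix is
[[2, 0, 0, -1, 0, 0, 0, 0], [0, 2, 0, 0, -1, -1, 0, 0], [0, 0, 2, -1, 0, 0, -1, 0], [-1, 0, -1, 2, 0, 0, 0, 0], [0, -1, 0, 0, 2, 0, 0, 0], [0, -1, 0, 0, 0, 2, 0, -1], [0, 0, -1, 0, 0, 0, 2, -1], [0, 0, 0, 0, 0, -1, -1, 2]].
All simple roots have the same length, so the diagram is simply laced. The associated Dynkin diagram is a chain of 8 nodes with single edges (A_8), so the type is A_8 (the algebra sl(9)).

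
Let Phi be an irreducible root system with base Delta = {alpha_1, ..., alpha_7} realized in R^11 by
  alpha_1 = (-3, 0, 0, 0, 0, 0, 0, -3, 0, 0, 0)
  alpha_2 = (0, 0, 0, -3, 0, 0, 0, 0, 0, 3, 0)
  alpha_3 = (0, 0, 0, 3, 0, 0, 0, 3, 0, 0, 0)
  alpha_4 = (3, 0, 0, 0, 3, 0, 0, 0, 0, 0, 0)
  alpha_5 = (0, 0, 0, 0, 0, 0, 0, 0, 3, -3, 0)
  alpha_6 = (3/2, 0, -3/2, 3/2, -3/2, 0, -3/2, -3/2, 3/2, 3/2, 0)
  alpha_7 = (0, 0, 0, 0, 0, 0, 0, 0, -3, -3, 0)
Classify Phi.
E_7

Compute the Cartan integers a_ij = 2(alpha_i, alpha_j)/(alpha_j, alpha_j); the resulting 7x7 Cartan matrix is
[[2, 0, -1, -1, 0, 0, 0], [0, 2, -1, 0, -1, 0, -1], [-1, -1, 2, 0, 0, 0, 0], [-1, 0, 0, 2, 0, 0, 0], [0, -1, 0, 0, 2, 0, 0], [0, 0, 0, 0, 0, 2, -1], [0, -1, 0, 0, 0, -1, 2]].
All simple roots have the same length, so the diagram is simply laced. The associated Dynkin diagram is a chain of 6 nodes with one extra node attached to the third node from one end (E_7), so the type is E_7.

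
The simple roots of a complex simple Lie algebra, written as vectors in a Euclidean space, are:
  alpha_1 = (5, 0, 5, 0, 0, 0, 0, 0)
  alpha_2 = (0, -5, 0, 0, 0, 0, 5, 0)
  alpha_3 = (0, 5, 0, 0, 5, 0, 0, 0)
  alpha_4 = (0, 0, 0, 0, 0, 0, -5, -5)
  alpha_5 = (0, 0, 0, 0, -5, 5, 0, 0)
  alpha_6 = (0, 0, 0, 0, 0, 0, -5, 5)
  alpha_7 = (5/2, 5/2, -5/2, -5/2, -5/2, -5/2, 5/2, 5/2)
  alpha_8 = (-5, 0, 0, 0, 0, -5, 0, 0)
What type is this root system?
type E_8

Compute the Cartan integers a_ij = 2(alpha_i, alpha_j)/(alpha_j, alpha_j); the resulting 8x8 Cartan matrix is
[[2, 0, 0, 0, 0, 0, 0, -1], [0, 2, -1, -1, 0, -1, 0, 0], [0, -1, 2, 0, -1, 0, 0, 0], [0, -1, 0, 2, 0, 0, -1, 0], [0, 0, -1, 0, 2, 0, 0, -1], [0, -1, 0, 0, 0, 2, 0, 0], [0, 0, 0, -1, 0, 0, 2, 0], [-1, 0, 0, 0, -1, 0, 0, 2]].
All simple roots have the same length, so the diagram is simply laced. The associated Dynkin diagram is a chain of 7 nodes with one extra node attached to the third node from one end (E_8), so the type is E_8.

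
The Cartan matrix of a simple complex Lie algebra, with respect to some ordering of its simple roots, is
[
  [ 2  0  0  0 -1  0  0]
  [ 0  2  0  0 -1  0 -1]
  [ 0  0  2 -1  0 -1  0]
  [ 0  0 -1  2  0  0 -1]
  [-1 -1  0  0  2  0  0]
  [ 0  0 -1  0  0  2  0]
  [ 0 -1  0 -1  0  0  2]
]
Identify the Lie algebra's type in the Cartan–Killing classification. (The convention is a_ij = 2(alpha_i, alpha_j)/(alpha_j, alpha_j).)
A_7

The matrix has rank 7 with 2's on the diagonal. Reading the off-diagonal entries as Dynkin edges (a single edge where a_ij = a_ji = -1; a double or triple edge where a_ij * a_ji = 2 or 3), the diagram is a chain of 7 nodes with single edges (A_7). One simple-root ordering that puts it in standard form is (alpha_6, alpha_3, alpha_4, alpha_7, alpha_2, alpha_5, alpha_1). So the algebra is type A_7, i.e. sl(8).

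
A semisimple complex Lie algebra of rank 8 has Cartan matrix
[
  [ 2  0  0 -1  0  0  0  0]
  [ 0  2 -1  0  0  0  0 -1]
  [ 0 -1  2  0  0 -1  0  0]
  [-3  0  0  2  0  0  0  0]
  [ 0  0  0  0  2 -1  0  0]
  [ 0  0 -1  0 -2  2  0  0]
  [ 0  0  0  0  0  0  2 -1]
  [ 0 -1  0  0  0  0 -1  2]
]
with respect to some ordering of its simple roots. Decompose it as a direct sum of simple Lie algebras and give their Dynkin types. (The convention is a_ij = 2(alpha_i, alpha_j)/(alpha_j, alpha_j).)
The diagram associated to this matrix has two connected components: the simple roots {alpha_2, alpha_3, alpha_5, alpha_6, alpha_7, alpha_8} form a chain of 6 nodes with a double edge at one end; the terminal node there is the unique short simple root (B_6), and {alpha_1, alpha_4} form two nodes joined by a triple edge (G_2). A semisimple Lie algebra decomposes uniquely as the direct sum of simple ideals, one per connected component of its Dynkin diagram, so g ≅ B_6 ⊕ G_2 (dimension 78 + 14 = 92).

B_6 + G_2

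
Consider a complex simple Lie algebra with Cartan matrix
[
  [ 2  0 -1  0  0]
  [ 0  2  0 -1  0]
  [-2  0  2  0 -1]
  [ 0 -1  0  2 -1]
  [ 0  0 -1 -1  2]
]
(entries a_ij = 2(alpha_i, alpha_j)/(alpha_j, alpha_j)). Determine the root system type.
The matrix has rank 5 with 2's on the diagonal. Reading the off-diagonal entries as Dynkin edges (a single edge where a_ij = a_ji = -1; a double or triple edge where a_ij * a_ji = 2 or 3), the diagram is a chain of 5 nodes with a double edge at one end; the terminal node there is the unique short simple root (B_5). One simple-root ordering that puts it in standard form is (alpha_2, alpha_4, alpha_5, alpha_3, alpha_1). So the algebra is type B_5, i.e. so(11).

B5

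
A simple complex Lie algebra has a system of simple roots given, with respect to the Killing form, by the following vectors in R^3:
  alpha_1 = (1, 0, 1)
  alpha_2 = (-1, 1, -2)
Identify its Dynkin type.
Compute the Cartan integers a_ij = 2(alpha_i, alpha_j)/(alpha_j, alpha_j); the resulting 2x2 Cartan matrix is
[[2, -1], [-3, 2]].
The roots have two lengths (squared-length ratio 3:1); the short ones are alpha_{1}. The associated Dynkin diagram is two nodes joined by a triple edge (G_2), so the type is G_2.

G_2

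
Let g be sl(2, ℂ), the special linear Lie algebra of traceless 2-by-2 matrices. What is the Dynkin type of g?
This is sl(2), which has dimension 2^2 - 1 = 3 and rank 2 - 1 = 1 (a Cartan subalgebra is the diagonal traceless matrices). In the classification of classical Lie algebras, the special linear algebra sl(n+1) has type A_n; here n = 1, so the Dynkin diagram is a chain of 1 nodes with single edges (A_1). Hence the type is A_1.

type A_1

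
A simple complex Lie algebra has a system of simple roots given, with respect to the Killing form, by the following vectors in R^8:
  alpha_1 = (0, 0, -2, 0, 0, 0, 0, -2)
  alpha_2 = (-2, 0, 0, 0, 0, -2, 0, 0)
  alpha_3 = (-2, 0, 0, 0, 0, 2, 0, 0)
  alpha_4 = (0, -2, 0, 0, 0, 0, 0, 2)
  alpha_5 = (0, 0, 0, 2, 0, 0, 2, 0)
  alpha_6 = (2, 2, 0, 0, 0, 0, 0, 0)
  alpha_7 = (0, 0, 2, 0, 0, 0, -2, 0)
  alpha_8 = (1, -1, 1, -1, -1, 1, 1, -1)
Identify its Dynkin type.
Compute the Cartan integers a_ij = 2(alpha_i, alpha_j)/(alpha_j, alpha_j); the resulting 8x8 Cartan matrix is
[[2, 0, 0, -1, 0, 0, -1, 0], [0, 2, 0, 0, 0, -1, 0, -1], [0, 0, 2, 0, 0, -1, 0, 0], [-1, 0, 0, 2, 0, -1, 0, 0], [0, 0, 0, 0, 2, 0, -1, 0], [0, -1, -1, -1, 0, 2, 0, 0], [-1, 0, 0, 0, -1, 0, 2, 0], [0, -1, 0, 0, 0, 0, 0, 2]].
All simple roots have the same length, so the diagram is simply laced. The associated Dynkin diagram is a chain of 7 nodes with one extra node attached to the third node from one end (E_8), so the type is E_8.

E_8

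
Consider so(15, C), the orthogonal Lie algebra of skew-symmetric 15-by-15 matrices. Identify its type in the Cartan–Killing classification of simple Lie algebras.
B_7

This is so(15) with 15 odd, which has dimension 15(15-1)/2 = 105 and rank (15-1)/2 = 7. In the classification of classical Lie algebras, the orthogonal algebra so(2n+1) in an odd number of variables has type B_n; here n = 7, so the Dynkin diagram is a chain of 7 nodes with a double edge at one end; the terminal node there is the unique short simple root (B_7). Hence the type is B_7.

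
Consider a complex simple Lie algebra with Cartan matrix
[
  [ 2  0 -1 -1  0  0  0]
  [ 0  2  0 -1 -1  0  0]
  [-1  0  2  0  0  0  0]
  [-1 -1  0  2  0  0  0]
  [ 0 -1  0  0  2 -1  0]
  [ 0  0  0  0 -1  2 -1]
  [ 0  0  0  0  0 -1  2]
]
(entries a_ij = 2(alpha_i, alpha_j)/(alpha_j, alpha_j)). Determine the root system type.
The matrix has rank 7 with 2's on the diagonal. Reading the off-diagonal entries as Dynkin edges (a single edge where a_ij = a_ji = -1; a double or triple edge where a_ij * a_ji = 2 or 3), the diagram is a chain of 7 nodes with single edges (A_7). One simple-root ordering that puts it in standard form is (alpha_7, alpha_6, alpha_5, alpha_2, alpha_4, alpha_1, alpha_3). So the algebra is type A_7, i.e. sl(8).

type A_7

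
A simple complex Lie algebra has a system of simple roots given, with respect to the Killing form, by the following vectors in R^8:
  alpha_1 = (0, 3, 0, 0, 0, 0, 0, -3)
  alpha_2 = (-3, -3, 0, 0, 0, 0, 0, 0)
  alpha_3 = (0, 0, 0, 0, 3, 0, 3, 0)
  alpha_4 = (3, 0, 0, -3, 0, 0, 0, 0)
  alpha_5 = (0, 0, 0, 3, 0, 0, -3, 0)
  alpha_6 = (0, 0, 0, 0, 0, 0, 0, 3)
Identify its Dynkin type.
Compute the Cartan integers a_ij = 2(alpha_i, alpha_j)/(alpha_j, alpha_j); the resulting 6x6 Cartan matrix is
[[2, -1, 0, 0, 0, -2], [-1, 2, 0, -1, 0, 0], [0, 0, 2, 0, -1, 0], [0, -1, 0, 2, -1, 0], [0, 0, -1, -1, 2, 0], [-1, 0, 0, 0, 0, 2]].
The roots have two lengths (squared-length ratio 2:1); the short ones are alpha_{6}. The associated Dynkin diagram is a chain of 6 nodes with a double edge at one end; the terminal node there is the unique short simple root (B_6), so the type is B_6 (the algebra so(13)).

B6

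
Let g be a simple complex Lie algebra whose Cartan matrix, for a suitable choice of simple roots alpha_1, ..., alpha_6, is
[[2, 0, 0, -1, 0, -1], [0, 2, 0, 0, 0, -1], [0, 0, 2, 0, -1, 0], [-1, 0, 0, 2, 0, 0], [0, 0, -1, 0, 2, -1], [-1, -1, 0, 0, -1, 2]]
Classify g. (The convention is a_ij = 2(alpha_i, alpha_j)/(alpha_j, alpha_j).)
The matrix has rank 6 with 2's on the diagonal. Reading the off-diagonal entries as Dynkin edges (a single edge where a_ij = a_ji = -1; a double or triple edge where a_ij * a_ji = 2 or 3), the diagram is a chain of 5 nodes with one extra node attached to the third node from one end (E_6). One simple-root ordering that puts it in standard form is (alpha_4, alpha_2, alpha_1, alpha_6, alpha_5, alpha_3). So the algebra is type E_6.

E6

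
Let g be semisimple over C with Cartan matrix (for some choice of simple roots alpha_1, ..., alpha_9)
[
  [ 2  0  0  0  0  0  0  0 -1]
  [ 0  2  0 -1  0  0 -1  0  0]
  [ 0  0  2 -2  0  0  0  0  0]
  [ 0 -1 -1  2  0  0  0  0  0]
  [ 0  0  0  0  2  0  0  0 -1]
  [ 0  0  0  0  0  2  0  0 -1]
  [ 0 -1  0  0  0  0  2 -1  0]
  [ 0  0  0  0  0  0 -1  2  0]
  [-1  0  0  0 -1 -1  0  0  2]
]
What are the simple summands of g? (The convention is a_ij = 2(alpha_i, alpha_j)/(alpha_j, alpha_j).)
type C_5 + type D_4

The diagram associated to this matrix has two connected components: the simple roots {alpha_2, alpha_3, alpha_4, alpha_7, alpha_8} form a chain of 5 nodes with a double edge at one end; the terminal node there is the unique long simple root (C_5), and {alpha_1, alpha_5, alpha_6, alpha_9} form a chain of 2 nodes with a fork of two nodes at one end (D_4). A semisimple Lie algebra decomposes uniquely as the direct sum of simple ideals, one per connected component of its Dynkin diagram, so g ≅ C_5 ⊕ D_4 (dimension 55 + 28 = 83).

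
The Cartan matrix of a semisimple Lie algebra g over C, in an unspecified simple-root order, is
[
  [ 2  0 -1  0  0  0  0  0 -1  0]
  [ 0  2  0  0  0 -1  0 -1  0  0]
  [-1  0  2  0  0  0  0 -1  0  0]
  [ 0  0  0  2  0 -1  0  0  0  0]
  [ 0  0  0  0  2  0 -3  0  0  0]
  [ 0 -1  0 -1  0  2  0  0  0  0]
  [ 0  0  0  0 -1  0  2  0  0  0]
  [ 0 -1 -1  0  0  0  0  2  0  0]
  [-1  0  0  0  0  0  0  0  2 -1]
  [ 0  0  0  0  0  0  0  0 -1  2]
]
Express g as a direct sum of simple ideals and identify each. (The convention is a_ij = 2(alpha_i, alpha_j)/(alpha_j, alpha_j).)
The diagram associated to this matrix has two connected components: the simple roots {alpha_1, alpha_2, alpha_3, alpha_4, alpha_6, alpha_8, alpha_9, alpha_10} form a chain of 8 nodes with single edges (A_8), and {alpha_5, alpha_7} form two nodes joined by a triple edge (G_2). A semisimple Lie algebra decomposes uniquely as the direct sum of simple ideals, one per connected component of its Dynkin diagram, so g ≅ A_8 ⊕ G_2 (dimension 80 + 14 = 94).

A8 + G2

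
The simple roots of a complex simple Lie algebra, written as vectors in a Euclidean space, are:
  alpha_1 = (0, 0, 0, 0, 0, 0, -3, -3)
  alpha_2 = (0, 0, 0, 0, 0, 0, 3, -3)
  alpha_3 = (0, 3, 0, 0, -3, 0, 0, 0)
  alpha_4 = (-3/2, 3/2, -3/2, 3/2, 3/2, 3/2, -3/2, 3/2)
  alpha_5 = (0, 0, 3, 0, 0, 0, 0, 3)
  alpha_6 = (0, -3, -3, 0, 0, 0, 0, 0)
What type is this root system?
Compute the Cartan integers a_ij = 2(alpha_i, alpha_j)/(alpha_j, alpha_j); the resulting 6x6 Cartan matrix is
[[2, 0, 0, 0, -1, 0], [0, 2, 0, -1, -1, 0], [0, 0, 2, 0, 0, -1], [0, -1, 0, 2, 0, 0], [-1, -1, 0, 0, 2, -1], [0, 0, -1, 0, -1, 2]].
All simple roots have the same length, so the diagram is simply laced. The associated Dynkin diagram is a chain of 5 nodes with one extra node attached to the third node from one end (E_6), so the type is E_6.

E_6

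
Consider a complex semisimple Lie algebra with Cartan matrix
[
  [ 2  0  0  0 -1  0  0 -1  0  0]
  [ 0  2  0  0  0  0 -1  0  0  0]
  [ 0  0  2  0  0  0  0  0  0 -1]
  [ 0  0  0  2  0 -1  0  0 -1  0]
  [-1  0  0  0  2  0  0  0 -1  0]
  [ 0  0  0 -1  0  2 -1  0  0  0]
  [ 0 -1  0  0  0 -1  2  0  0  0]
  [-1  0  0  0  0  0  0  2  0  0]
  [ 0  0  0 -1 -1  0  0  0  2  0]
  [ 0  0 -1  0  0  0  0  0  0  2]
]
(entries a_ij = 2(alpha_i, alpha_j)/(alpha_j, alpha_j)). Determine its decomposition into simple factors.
The diagram associated to this matrix has two connected components: the simple roots {alpha_3, alpha_10} form a chain of 2 nodes with single edges (A_2), and {alpha_1, alpha_2, alpha_4, alpha_5, alpha_6, alpha_7, alpha_8, alpha_9} form a chain of 8 nodes with single edges (A_8). A semisimple Lie algebra decomposes uniquely as the direct sum of simple ideals, one per connected component of its Dynkin diagram, so g ≅ A_2 ⊕ A_8 (dimension 8 + 80 = 88).

type A_2 ⊕ type A_8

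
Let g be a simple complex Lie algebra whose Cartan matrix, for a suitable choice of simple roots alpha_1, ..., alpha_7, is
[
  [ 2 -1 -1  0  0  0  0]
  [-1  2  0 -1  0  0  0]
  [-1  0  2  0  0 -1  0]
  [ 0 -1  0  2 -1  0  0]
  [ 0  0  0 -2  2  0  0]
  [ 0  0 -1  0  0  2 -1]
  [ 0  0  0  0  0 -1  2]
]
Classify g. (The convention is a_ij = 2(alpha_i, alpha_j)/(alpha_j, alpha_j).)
The matrix has rank 7 with 2's on the diagonal. Reading the off-diagonal entries as Dynkin edges (a single edge where a_ij = a_ji = -1; a double or triple edge where a_ij * a_ji = 2 or 3), the diagram is a chain of 7 nodes with a double edge at one end; the terminal node there is the unique long simple root (C_7). One simple-root ordering that puts it in standard form is (alpha_7, alpha_6, alpha_3, alpha_1, alpha_2, alpha_4, alpha_5). So the algebra is type C_7, i.e. sp(14).

C7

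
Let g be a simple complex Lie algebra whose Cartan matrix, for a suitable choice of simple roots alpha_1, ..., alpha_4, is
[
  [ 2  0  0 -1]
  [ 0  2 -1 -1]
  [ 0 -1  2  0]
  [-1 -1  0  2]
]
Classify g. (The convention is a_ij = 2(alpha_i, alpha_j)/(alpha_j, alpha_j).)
type A_4

The matrix has rank 4 with 2's on the diagonal. Reading the off-diagonal entries as Dynkin edges (a single edge where a_ij = a_ji = -1; a double or triple edge where a_ij * a_ji = 2 or 3), the diagram is a chain of 4 nodes with single edges (A_4). One simple-root ordering that puts it in standard form is (alpha_1, alpha_4, alpha_2, alpha_3). So the algebra is type A_4, i.e. sl(5).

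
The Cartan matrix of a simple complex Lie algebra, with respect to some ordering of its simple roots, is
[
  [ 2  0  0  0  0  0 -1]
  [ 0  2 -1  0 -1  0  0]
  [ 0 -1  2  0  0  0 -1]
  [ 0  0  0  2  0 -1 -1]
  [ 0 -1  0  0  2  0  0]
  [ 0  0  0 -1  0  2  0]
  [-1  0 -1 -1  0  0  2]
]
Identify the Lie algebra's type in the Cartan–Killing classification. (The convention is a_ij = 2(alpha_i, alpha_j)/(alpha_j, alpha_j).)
The matrix has rank 7 with 2's on the diagonal. Reading the off-diagonal entries as Dynkin edges (a single edge where a_ij = a_ji = -1; a double or triple edge where a_ij * a_ji = 2 or 3), the diagram is a chain of 6 nodes with one extra node attached to the third node from one end (E_7). One simple-root ordering that puts it in standard form is (alpha_6, alpha_1, alpha_4, alpha_7, alpha_3, alpha_2, alpha_5). So the algebra is type E_7.

E_7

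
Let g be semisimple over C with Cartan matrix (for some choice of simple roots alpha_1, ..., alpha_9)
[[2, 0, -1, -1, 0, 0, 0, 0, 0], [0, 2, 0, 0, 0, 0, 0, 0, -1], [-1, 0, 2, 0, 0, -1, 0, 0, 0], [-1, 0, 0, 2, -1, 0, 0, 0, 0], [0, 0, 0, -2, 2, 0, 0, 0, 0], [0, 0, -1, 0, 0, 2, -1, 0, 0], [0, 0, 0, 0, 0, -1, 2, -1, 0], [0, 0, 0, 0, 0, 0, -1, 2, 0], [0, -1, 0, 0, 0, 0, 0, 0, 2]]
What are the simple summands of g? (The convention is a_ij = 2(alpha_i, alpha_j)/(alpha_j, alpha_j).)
A2 + C7

The diagram associated to this matrix has two connected components: the simple roots {alpha_2, alpha_9} form a chain of 2 nodes with single edges (A_2), and {alpha_1, alpha_3, alpha_4, alpha_5, alpha_6, alpha_7, alpha_8} form a chain of 7 nodes with a double edge at one end; the terminal node there is the unique long simple root (C_7). A semisimple Lie algebra decomposes uniquely as the direct sum of simple ideals, one per connected component of its Dynkin diagram, so g ≅ A_2 ⊕ C_7 (dimension 8 + 105 = 113).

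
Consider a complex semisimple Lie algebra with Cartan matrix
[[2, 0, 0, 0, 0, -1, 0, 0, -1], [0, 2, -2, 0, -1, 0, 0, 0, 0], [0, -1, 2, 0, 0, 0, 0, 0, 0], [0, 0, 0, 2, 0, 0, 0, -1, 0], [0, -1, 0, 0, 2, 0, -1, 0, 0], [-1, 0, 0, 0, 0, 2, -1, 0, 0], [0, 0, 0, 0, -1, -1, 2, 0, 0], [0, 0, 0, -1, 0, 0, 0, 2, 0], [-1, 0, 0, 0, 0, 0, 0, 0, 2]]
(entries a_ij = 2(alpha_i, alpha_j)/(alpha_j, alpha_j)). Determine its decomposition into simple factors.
The diagram associated to this matrix has two connected components: the simple roots {alpha_4, alpha_8} form a chain of 2 nodes with single edges (A_2), and {alpha_1, alpha_2, alpha_3, alpha_5, alpha_6, alpha_7, alpha_9} form a chain of 7 nodes with a double edge at one end; the terminal node there is the unique short simple root (B_7). A semisimple Lie algebra decomposes uniquely as the direct sum of simple ideals, one per connected component of its Dynkin diagram, so g ≅ A_2 ⊕ B_7 (dimension 8 + 105 = 113).

A_2 ⊕ B_7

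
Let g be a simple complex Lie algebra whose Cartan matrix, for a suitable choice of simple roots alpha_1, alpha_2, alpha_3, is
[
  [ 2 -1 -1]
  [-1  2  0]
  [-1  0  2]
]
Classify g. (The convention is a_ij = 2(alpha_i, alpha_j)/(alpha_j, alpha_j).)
The matrix has rank 3 with 2's on the diagonal. Reading the off-diagonal entries as Dynkin edges (a single edge where a_ij = a_ji = -1; a double or triple edge where a_ij * a_ji = 2 or 3), the diagram is a chain of 3 nodes with single edges (A_3). One simple-root ordering that puts it in standard form is (alpha_2, alpha_1, alpha_3). So the algebra is type A_3, i.e. sl(4).

A3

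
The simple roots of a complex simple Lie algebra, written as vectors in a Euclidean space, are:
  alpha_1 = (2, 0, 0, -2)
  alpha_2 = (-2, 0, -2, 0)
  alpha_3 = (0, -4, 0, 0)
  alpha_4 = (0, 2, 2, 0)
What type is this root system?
C_4 (sp(8))

Compute the Cartan integers a_ij = 2(alpha_i, alpha_j)/(alpha_j, alpha_j); the resulting 4x4 Cartan matrix is
[[2, -1, 0, 0], [-1, 2, 0, -1], [0, 0, 2, -2], [0, -1, -1, 2]].
The roots have two lengths (squared-length ratio 2:1); the short ones are alpha_{1,2,4}. The associated Dynkin diagram is a chain of 4 nodes with a double edge at one end; the terminal node there is the unique long simple root (C_4), so the type is C_4 (the algebra sp(8)).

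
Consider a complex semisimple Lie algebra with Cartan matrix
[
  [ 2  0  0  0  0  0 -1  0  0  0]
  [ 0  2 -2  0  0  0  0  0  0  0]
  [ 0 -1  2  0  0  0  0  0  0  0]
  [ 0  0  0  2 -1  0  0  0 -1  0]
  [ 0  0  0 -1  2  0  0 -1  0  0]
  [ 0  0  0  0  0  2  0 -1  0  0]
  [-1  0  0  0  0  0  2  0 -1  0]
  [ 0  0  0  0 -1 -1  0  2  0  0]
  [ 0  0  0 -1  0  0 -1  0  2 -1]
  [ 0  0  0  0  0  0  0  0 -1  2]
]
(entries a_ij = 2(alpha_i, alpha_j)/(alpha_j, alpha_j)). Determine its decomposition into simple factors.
B_2 (so(5)) + E_8

The diagram associated to this matrix has two connected components: the simple roots {alpha_2, alpha_3} form a chain of 2 nodes with a double edge at one end; the terminal node there is the unique short simple root (B_2), and {alpha_1, alpha_4, alpha_5, alpha_6, alpha_7, alpha_8, alpha_9, alpha_10} form a chain of 7 nodes with one extra node attached to the third node from one end (E_8). A semisimple Lie algebra decomposes uniquely as the direct sum of simple ideals, one per connected component of its Dynkin diagram, so g ≅ B_2 ⊕ E_8 (dimension 10 + 248 = 258).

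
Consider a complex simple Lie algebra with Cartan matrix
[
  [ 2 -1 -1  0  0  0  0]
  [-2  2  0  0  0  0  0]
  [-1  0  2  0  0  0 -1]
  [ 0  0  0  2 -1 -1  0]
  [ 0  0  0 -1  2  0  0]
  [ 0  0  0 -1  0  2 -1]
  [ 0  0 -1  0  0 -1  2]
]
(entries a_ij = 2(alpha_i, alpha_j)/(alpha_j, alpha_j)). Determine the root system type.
C7

The matrix has rank 7 with 2's on the diagonal. Reading the off-diagonal entries as Dynkin edges (a single edge where a_ij = a_ji = -1; a double or triple edge where a_ij * a_ji = 2 or 3), the diagram is a chain of 7 nodes with a double edge at one end; the terminal node there is the unique long simple root (C_7). One simple-root ordering that puts it in standard form is (alpha_5, alpha_4, alpha_6, alpha_7, alpha_3, alpha_1, alpha_2). So the algebra is type C_7, i.e. sp(14).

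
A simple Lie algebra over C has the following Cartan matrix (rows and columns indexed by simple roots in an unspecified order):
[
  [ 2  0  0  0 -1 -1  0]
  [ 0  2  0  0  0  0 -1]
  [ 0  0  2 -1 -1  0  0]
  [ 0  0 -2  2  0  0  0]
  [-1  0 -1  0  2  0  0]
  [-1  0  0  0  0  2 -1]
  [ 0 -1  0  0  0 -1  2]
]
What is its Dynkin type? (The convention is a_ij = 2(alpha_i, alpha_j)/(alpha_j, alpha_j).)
C_7

The matrix has rank 7 with 2's on the diagonal. Reading the off-diagonal entries as Dynkin edges (a single edge where a_ij = a_ji = -1; a double or triple edge where a_ij * a_ji = 2 or 3), the diagram is a chain of 7 nodes with a double edge at one end; the terminal node there is the unique long simple root (C_7). One simple-root ordering that puts it in standard form is (alpha_2, alpha_7, alpha_6, alpha_1, alpha_5, alpha_3, alpha_4). So the algebra is type C_7, i.e. sp(14).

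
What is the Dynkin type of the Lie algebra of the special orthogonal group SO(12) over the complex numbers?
type D_6

This is so(12) with 12 even, which has dimension 12(12-1)/2 = 66 and rank 12/2 = 6. In the classification of classical Lie algebras, the orthogonal algebra so(2n) in an even number of variables has type D_n; here n = 6, so the Dynkin diagram is a chain of 4 nodes with a fork of two nodes at one end (D_6). Hence the type is D_6.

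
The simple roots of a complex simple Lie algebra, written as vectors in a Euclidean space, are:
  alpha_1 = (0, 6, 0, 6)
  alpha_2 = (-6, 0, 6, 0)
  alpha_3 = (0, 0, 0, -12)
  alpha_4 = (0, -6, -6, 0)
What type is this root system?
Compute the Cartan integers a_ij = 2(alpha_i, alpha_j)/(alpha_j, alpha_j); the resulting 4x4 Cartan matrix is
[[2, 0, -1, -1], [0, 2, 0, -1], [-2, 0, 2, 0], [-1, -1, 0, 2]].
The roots have two lengths (squared-length ratio 2:1); the short ones are alpha_{1,2,4}. The associated Dynkin diagram is a chain of 4 nodes with a double edge at one end; the terminal node there is the unique long simple root (C_4), so the type is C_4 (the algebra sp(8)).

C4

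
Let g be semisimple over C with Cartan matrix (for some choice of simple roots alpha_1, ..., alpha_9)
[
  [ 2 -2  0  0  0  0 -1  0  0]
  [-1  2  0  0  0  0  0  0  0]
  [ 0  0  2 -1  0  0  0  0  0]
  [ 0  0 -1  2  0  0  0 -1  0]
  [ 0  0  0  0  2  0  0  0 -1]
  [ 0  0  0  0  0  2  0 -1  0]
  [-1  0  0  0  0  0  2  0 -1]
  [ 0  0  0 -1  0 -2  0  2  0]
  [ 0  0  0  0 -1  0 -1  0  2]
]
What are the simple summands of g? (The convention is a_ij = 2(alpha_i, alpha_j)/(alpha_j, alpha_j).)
The diagram associated to this matrix has two connected components: the simple roots {alpha_3, alpha_4, alpha_6, alpha_8} form a chain of 4 nodes with a double edge at one end; the terminal node there is the unique short simple root (B_4), and {alpha_1, alpha_2, alpha_5, alpha_7, alpha_9} form a chain of 5 nodes with a double edge at one end; the terminal node there is the unique short simple root (B_5). A semisimple Lie algebra decomposes uniquely as the direct sum of simple ideals, one per connected component of its Dynkin diagram, so g ≅ B_4 ⊕ B_5 (dimension 36 + 55 = 91).

B_4 ⊕ B_5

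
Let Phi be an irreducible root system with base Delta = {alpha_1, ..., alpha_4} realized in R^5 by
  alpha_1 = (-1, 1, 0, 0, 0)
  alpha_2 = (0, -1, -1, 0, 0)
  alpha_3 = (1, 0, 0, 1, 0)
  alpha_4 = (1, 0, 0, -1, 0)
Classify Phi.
Compute the Cartan integers a_ij = 2(alpha_i, alpha_j)/(alpha_j, alpha_j); the resulting 4x4 Cartan matrix is
[[2, -1, -1, -1], [-1, 2, 0, 0], [-1, 0, 2, 0], [-1, 0, 0, 2]].
All simple roots have the same length, so the diagram is simply laced. The associated Dynkin diagram is a chain of 2 nodes with a fork of two nodes at one end (D_4), so the type is D_4 (the algebra so(8)).

D_4 (so(8))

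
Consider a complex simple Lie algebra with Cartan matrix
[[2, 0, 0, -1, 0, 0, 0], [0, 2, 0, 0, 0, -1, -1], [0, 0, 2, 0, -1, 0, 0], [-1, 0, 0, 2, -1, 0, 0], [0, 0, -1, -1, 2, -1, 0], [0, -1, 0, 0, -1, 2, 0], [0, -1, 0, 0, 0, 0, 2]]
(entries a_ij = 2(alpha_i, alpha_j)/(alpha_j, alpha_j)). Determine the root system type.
E_7

The matrix has rank 7 with 2's on the diagonal. Reading the off-diagonal entries as Dynkin edges (a single edge where a_ij = a_ji = -1; a double or triple edge where a_ij * a_ji = 2 or 3), the diagram is a chain of 6 nodes with one extra node attached to the third node from one end (E_7). One simple-root ordering that puts it in standard form is (alpha_1, alpha_3, alpha_4, alpha_5, alpha_6, alpha_2, alpha_7). So the algebra is type E_7.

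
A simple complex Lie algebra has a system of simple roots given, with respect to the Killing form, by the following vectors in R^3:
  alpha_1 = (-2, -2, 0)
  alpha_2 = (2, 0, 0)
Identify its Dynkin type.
type B_2

Compute the Cartan integers a_ij = 2(alpha_i, alpha_j)/(alpha_j, alpha_j); the resulting 2x2 Cartan matrix is
[[2, -2], [-1, 2]].
The roots have two lengths (squared-length ratio 2:1); the short ones are alpha_{2}. The associated Dynkin diagram is a chain of 2 nodes with a double edge at one end; the terminal node there is the unique short simple root (B_2), so the type is B_2 (the algebra so(5)).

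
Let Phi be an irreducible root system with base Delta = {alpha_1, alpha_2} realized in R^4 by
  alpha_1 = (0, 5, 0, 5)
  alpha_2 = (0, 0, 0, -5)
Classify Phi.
type B_2

Compute the Cartan integers a_ij = 2(alpha_i, alpha_j)/(alpha_j, alpha_j); the resulting 2x2 Cartan matrix is
[[2, -2], [-1, 2]].
The roots have two lengths (squared-length ratio 2:1); the short ones are alpha_{2}. The associated Dynkin diagram is a chain of 2 nodes with a double edge at one end; the terminal node there is the unique short simple root (B_2), so the type is B_2 (the algebra so(5)).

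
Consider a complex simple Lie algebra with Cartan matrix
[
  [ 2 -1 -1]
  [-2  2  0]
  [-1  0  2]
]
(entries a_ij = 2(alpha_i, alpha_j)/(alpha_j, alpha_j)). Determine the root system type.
type C_3

The matrix has rank 3 with 2's on the diagonal. Reading the off-diagonal entries as Dynkin edges (a single edge where a_ij = a_ji = -1; a double or triple edge where a_ij * a_ji = 2 or 3), the diagram is a chain of 3 nodes with a double edge at one end; the terminal node there is the unique long simple root (C_3). One simple-root ordering that puts it in standard form is (alpha_3, alpha_1, alpha_2). So the algebra is type C_3, i.e. sp(6).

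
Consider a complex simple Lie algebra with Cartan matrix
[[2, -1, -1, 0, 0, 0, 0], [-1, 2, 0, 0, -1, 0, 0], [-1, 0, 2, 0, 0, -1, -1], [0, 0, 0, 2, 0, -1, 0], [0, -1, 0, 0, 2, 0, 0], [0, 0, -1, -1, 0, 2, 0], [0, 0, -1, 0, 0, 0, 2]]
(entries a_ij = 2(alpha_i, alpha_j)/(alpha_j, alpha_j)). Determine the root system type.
The matrix has rank 7 with 2's on the diagonal. Reading the off-diagonal entries as Dynkin edges (a single edge where a_ij = a_ji = -1; a double or triple edge where a_ij * a_ji = 2 or 3), the diagram is a chain of 6 nodes with one extra node attached to the third node from one end (E_7). One simple-root ordering that puts it in standard form is (alpha_4, alpha_7, alpha_6, alpha_3, alpha_1, alpha_2, alpha_5). So the algebra is type E_7.

E7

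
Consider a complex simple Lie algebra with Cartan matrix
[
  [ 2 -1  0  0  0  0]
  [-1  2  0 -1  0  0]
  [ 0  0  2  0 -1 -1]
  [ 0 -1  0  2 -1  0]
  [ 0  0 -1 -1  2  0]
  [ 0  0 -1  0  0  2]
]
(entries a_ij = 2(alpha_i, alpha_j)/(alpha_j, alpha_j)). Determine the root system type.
The matrix has rank 6 with 2's on the diagonal. Reading the off-diagonal entries as Dynkin edges (a single edge where a_ij = a_ji = -1; a double or triple edge where a_ij * a_ji = 2 or 3), the diagram is a chain of 6 nodes with single edges (A_6). One simple-root ordering that puts it in standard form is (alpha_6, alpha_3, alpha_5, alpha_4, alpha_2, alpha_1). So the algebra is type A_6, i.e. sl(7).

type A_6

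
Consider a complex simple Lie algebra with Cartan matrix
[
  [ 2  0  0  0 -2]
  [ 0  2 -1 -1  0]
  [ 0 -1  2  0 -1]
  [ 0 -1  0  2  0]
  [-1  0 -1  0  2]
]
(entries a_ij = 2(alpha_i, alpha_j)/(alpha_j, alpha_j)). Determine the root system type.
The matrix has rank 5 with 2's on the diagonal. Reading the off-diagonal entries as Dynkin edges (a single edge where a_ij = a_ji = -1; a double or triple edge where a_ij * a_ji = 2 or 3), the diagram is a chain of 5 nodes with a double edge at one end; the terminal node there is the unique long simple root (C_5). One simple-root ordering that puts it in standard form is (alpha_4, alpha_2, alpha_3, alpha_5, alpha_1). So the algebra is type C_5, i.e. sp(10).

C_5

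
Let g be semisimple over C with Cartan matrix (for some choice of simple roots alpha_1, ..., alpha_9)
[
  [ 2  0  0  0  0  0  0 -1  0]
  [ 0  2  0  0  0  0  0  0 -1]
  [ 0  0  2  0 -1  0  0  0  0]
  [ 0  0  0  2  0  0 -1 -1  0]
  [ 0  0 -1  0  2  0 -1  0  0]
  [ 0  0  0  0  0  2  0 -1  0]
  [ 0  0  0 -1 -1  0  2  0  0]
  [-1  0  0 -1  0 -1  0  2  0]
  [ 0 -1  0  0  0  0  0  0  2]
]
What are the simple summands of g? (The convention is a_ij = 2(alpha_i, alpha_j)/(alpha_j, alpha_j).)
The diagram associated to this matrix has two connected components: the simple roots {alpha_2, alpha_9} form a chain of 2 nodes with single edges (A_2), and {alpha_1, alpha_3, alpha_4, alpha_5, alpha_6, alpha_7, alpha_8} form a chain of 5 nodes with a fork of two nodes at one end (D_7). A semisimple Lie algebra decomposes uniquely as the direct sum of simple ideals, one per connected component of its Dynkin diagram, so g ≅ A_2 ⊕ D_7 (dimension 8 + 91 = 99).

type A_2 ⊕ type D_7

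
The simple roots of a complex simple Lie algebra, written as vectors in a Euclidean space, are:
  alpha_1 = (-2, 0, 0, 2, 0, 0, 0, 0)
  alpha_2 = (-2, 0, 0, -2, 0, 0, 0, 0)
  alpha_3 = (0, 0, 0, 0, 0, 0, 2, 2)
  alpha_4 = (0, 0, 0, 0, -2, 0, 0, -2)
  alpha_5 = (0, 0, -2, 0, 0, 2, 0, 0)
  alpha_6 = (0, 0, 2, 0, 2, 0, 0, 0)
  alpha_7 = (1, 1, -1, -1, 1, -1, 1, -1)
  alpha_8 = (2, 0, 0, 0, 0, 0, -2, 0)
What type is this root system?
Compute the Cartan integers a_ij = 2(alpha_i, alpha_j)/(alpha_j, alpha_j); the resulting 8x8 Cartan matrix is
[[2, 0, 0, 0, 0, 0, -1, -1], [0, 2, 0, 0, 0, 0, 0, -1], [0, 0, 2, -1, 0, 0, 0, -1], [0, 0, -1, 2, 0, -1, 0, 0], [0, 0, 0, 0, 2, -1, 0, 0], [0, 0, 0, -1, -1, 2, 0, 0], [-1, 0, 0, 0, 0, 0, 2, 0], [-1, -1, -1, 0, 0, 0, 0, 2]].
All simple roots have the same length, so the diagram is simply laced. The associated Dynkin diagram is a chain of 7 nodes with one extra node attached to the third node from one end (E_8), so the type is E_8.

E8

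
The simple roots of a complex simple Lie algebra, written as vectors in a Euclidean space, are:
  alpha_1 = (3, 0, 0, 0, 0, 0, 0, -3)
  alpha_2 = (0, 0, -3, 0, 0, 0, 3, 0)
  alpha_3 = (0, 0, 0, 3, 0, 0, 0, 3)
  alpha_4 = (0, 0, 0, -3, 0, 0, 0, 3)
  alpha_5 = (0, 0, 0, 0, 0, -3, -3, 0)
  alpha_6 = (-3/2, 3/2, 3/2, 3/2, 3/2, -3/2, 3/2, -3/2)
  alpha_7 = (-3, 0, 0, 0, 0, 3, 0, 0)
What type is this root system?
E_7

Compute the Cartan integers a_ij = 2(alpha_i, alpha_j)/(alpha_j, alpha_j); the resulting 7x7 Cartan matrix is
[[2, 0, -1, -1, 0, 0, -1], [0, 2, 0, 0, -1, 0, 0], [-1, 0, 2, 0, 0, 0, 0], [-1, 0, 0, 2, 0, -1, 0], [0, -1, 0, 0, 2, 0, -1], [0, 0, 0, -1, 0, 2, 0], [-1, 0, 0, 0, -1, 0, 2]].
All simple roots have the same length, so the diagram is simply laced. The associated Dynkin diagram is a chain of 6 nodes with one extra node attached to the third node from one end (E_7), so the type is E_7.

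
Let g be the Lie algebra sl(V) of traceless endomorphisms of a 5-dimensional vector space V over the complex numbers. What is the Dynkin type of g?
This is sl(5), which has dimension 5^2 - 1 = 24 and rank 5 - 1 = 4 (a Cartan subalgebra is the diagonal traceless matrices). In the classification of classical Lie algebras, the special linear algebra sl(n+1) has type A_n; here n = 4, so the Dynkin diagram is a chain of 4 nodes with single edges (A_4). Hence the type is A_4.

A_4 (sl(5))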